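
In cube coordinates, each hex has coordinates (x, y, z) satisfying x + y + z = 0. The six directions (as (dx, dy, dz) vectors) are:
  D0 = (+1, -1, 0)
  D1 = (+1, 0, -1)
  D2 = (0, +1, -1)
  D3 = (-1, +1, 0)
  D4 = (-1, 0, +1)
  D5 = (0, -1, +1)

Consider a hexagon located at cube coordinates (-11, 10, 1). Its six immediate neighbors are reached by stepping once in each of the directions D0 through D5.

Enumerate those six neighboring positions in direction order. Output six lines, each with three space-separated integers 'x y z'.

Center: (-11, 10, 1). Add each direction:
  D0: (-11, 10, 1) + (1, -1, 0) = (-10, 9, 1)
  D1: (-11, 10, 1) + (1, 0, -1) = (-10, 10, 0)
  D2: (-11, 10, 1) + (0, 1, -1) = (-11, 11, 0)
  D3: (-11, 10, 1) + (-1, 1, 0) = (-12, 11, 1)
  D4: (-11, 10, 1) + (-1, 0, 1) = (-12, 10, 2)
  D5: (-11, 10, 1) + (0, -1, 1) = (-11, 9, 2)

Answer: -10 9 1
-10 10 0
-11 11 0
-12 11 1
-12 10 2
-11 9 2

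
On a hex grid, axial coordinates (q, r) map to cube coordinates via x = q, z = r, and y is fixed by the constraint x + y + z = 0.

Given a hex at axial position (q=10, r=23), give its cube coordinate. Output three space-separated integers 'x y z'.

Answer: 10 -33 23

Derivation:
x = q = 10
z = r = 23
y = -x - z = -(10) - (23) = -33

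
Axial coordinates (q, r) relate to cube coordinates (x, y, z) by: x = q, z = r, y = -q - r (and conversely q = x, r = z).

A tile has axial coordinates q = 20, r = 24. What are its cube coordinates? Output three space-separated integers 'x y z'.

Answer: 20 -44 24

Derivation:
x = q = 20
z = r = 24
y = -x - z = -(20) - (24) = -44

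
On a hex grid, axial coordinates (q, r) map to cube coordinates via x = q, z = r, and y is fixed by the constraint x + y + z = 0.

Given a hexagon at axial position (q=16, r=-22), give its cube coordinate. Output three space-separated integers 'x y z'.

x = q = 16
z = r = -22
y = -x - z = -(16) - (-22) = 6

Answer: 16 6 -22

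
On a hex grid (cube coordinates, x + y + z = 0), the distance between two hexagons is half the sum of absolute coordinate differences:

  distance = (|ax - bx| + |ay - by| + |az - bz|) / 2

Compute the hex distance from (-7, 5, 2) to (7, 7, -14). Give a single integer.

|ax - bx| = |-7 - 7| = 14
|ay - by| = |5 - 7| = 2
|az - bz| = |2 - (-14)| = 16
distance = (14 + 2 + 16) / 2 = 32 / 2 = 16

Answer: 16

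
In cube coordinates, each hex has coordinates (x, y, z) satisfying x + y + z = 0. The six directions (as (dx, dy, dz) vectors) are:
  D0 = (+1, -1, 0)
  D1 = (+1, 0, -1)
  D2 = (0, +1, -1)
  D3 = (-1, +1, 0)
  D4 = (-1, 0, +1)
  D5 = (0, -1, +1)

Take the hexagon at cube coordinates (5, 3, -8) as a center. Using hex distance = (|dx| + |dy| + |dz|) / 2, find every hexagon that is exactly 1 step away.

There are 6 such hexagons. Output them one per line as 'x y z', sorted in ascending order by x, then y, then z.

Walk ring at distance 1 from (5, 3, -8):
Start at center + D4*1 = (4, 3, -7)
  hex 0: (4, 3, -7)
  hex 1: (5, 2, -7)
  hex 2: (6, 2, -8)
  hex 3: (6, 3, -9)
  hex 4: (5, 4, -9)
  hex 5: (4, 4, -8)
Sorted: 6 hexes.

Answer: 4 3 -7
4 4 -8
5 2 -7
5 4 -9
6 2 -8
6 3 -9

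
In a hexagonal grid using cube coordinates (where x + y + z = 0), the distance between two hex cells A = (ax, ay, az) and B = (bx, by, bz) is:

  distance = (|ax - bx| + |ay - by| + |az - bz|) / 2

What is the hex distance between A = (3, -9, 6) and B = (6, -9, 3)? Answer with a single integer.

|ax - bx| = |3 - 6| = 3
|ay - by| = |-9 - (-9)| = 0
|az - bz| = |6 - 3| = 3
distance = (3 + 0 + 3) / 2 = 6 / 2 = 3

Answer: 3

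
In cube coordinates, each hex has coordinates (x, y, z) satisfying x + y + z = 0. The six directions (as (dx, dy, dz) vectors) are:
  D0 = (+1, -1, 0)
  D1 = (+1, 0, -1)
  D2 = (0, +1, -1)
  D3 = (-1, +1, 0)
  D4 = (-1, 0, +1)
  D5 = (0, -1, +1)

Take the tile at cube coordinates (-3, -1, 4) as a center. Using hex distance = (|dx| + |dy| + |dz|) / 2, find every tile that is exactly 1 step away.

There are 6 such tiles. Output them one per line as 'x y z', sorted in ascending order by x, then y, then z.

Answer: -4 -1 5
-4 0 4
-3 -2 5
-3 0 3
-2 -2 4
-2 -1 3

Derivation:
Walk ring at distance 1 from (-3, -1, 4):
Start at center + D4*1 = (-4, -1, 5)
  hex 0: (-4, -1, 5)
  hex 1: (-3, -2, 5)
  hex 2: (-2, -2, 4)
  hex 3: (-2, -1, 3)
  hex 4: (-3, 0, 3)
  hex 5: (-4, 0, 4)
Sorted: 6 hexes.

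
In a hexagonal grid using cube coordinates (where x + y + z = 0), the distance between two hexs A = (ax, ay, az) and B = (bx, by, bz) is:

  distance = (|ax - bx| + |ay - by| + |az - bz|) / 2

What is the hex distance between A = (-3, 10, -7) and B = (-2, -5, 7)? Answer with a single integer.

Answer: 15

Derivation:
|ax - bx| = |-3 - (-2)| = 1
|ay - by| = |10 - (-5)| = 15
|az - bz| = |-7 - 7| = 14
distance = (1 + 15 + 14) / 2 = 30 / 2 = 15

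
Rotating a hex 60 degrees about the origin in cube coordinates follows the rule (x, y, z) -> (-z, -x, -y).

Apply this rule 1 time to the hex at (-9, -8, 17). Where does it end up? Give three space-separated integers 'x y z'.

Answer: -17 9 8

Derivation:
Start: (-9, -8, 17)
Step 1: (-9, -8, 17) -> (-(17), -(-9), -(-8)) = (-17, 9, 8)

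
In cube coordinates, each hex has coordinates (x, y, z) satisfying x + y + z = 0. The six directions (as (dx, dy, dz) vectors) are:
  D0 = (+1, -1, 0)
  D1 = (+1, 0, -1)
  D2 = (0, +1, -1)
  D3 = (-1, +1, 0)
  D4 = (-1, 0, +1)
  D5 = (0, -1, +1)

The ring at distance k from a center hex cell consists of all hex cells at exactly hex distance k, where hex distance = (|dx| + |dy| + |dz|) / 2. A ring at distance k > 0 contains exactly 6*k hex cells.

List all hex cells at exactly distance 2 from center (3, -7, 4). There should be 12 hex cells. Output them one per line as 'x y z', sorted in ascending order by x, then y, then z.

Answer: 1 -7 6
1 -6 5
1 -5 4
2 -8 6
2 -5 3
3 -9 6
3 -5 2
4 -9 5
4 -6 2
5 -9 4
5 -8 3
5 -7 2

Derivation:
Walk ring at distance 2 from (3, -7, 4):
Start at center + D4*2 = (1, -7, 6)
  hex 0: (1, -7, 6)
  hex 1: (2, -8, 6)
  hex 2: (3, -9, 6)
  hex 3: (4, -9, 5)
  hex 4: (5, -9, 4)
  hex 5: (5, -8, 3)
  hex 6: (5, -7, 2)
  hex 7: (4, -6, 2)
  hex 8: (3, -5, 2)
  hex 9: (2, -5, 3)
  hex 10: (1, -5, 4)
  hex 11: (1, -6, 5)
Sorted: 12 hexes.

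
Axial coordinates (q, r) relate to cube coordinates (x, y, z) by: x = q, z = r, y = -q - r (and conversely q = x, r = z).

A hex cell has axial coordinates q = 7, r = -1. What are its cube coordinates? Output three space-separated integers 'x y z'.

x = q = 7
z = r = -1
y = -x - z = -(7) - (-1) = -6

Answer: 7 -6 -1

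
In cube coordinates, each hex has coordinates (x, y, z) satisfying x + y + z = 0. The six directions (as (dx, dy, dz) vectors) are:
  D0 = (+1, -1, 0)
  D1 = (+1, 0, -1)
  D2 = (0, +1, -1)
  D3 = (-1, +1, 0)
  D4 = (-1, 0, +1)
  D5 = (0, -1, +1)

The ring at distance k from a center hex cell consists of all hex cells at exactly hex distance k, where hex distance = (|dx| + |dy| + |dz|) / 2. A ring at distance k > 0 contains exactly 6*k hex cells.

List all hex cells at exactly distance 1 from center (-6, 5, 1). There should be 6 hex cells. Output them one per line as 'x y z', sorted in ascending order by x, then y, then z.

Answer: -7 5 2
-7 6 1
-6 4 2
-6 6 0
-5 4 1
-5 5 0

Derivation:
Walk ring at distance 1 from (-6, 5, 1):
Start at center + D4*1 = (-7, 5, 2)
  hex 0: (-7, 5, 2)
  hex 1: (-6, 4, 2)
  hex 2: (-5, 4, 1)
  hex 3: (-5, 5, 0)
  hex 4: (-6, 6, 0)
  hex 5: (-7, 6, 1)
Sorted: 6 hexes.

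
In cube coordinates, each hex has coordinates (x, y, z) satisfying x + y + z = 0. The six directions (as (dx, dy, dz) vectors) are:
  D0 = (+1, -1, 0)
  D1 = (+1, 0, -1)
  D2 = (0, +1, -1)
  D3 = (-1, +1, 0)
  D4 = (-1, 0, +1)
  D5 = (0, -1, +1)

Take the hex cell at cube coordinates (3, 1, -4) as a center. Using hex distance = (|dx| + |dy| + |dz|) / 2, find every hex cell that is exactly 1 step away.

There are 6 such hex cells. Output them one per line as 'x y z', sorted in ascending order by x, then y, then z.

Walk ring at distance 1 from (3, 1, -4):
Start at center + D4*1 = (2, 1, -3)
  hex 0: (2, 1, -3)
  hex 1: (3, 0, -3)
  hex 2: (4, 0, -4)
  hex 3: (4, 1, -5)
  hex 4: (3, 2, -5)
  hex 5: (2, 2, -4)
Sorted: 6 hexes.

Answer: 2 1 -3
2 2 -4
3 0 -3
3 2 -5
4 0 -4
4 1 -5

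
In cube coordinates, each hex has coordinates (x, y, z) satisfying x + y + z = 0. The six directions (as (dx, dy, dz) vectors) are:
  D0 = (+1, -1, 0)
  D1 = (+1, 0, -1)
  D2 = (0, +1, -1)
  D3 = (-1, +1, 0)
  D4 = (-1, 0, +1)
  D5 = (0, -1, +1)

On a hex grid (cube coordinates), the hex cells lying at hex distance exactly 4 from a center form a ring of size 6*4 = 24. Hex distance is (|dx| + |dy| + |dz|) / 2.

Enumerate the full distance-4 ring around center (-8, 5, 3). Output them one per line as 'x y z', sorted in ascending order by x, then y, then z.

Answer: -12 5 7
-12 6 6
-12 7 5
-12 8 4
-12 9 3
-11 4 7
-11 9 2
-10 3 7
-10 9 1
-9 2 7
-9 9 0
-8 1 7
-8 9 -1
-7 1 6
-7 8 -1
-6 1 5
-6 7 -1
-5 1 4
-5 6 -1
-4 1 3
-4 2 2
-4 3 1
-4 4 0
-4 5 -1

Derivation:
Walk ring at distance 4 from (-8, 5, 3):
Start at center + D4*4 = (-12, 5, 7)
  hex 0: (-12, 5, 7)
  hex 1: (-11, 4, 7)
  hex 2: (-10, 3, 7)
  hex 3: (-9, 2, 7)
  hex 4: (-8, 1, 7)
  hex 5: (-7, 1, 6)
  hex 6: (-6, 1, 5)
  hex 7: (-5, 1, 4)
  hex 8: (-4, 1, 3)
  hex 9: (-4, 2, 2)
  hex 10: (-4, 3, 1)
  hex 11: (-4, 4, 0)
  hex 12: (-4, 5, -1)
  hex 13: (-5, 6, -1)
  hex 14: (-6, 7, -1)
  hex 15: (-7, 8, -1)
  hex 16: (-8, 9, -1)
  hex 17: (-9, 9, 0)
  hex 18: (-10, 9, 1)
  hex 19: (-11, 9, 2)
  hex 20: (-12, 9, 3)
  hex 21: (-12, 8, 4)
  hex 22: (-12, 7, 5)
  hex 23: (-12, 6, 6)
Sorted: 24 hexes.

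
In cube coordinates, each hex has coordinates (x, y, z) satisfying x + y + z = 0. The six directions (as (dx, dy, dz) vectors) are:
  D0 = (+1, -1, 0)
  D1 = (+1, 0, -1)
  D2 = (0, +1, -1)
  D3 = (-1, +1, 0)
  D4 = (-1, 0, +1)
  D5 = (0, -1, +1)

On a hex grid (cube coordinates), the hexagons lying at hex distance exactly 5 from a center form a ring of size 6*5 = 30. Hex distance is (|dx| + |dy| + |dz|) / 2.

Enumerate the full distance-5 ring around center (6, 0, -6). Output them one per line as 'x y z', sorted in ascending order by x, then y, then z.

Walk ring at distance 5 from (6, 0, -6):
Start at center + D4*5 = (1, 0, -1)
  hex 0: (1, 0, -1)
  hex 1: (2, -1, -1)
  hex 2: (3, -2, -1)
  hex 3: (4, -3, -1)
  hex 4: (5, -4, -1)
  hex 5: (6, -5, -1)
  hex 6: (7, -5, -2)
  hex 7: (8, -5, -3)
  hex 8: (9, -5, -4)
  hex 9: (10, -5, -5)
  hex 10: (11, -5, -6)
  hex 11: (11, -4, -7)
  hex 12: (11, -3, -8)
  hex 13: (11, -2, -9)
  hex 14: (11, -1, -10)
  hex 15: (11, 0, -11)
  hex 16: (10, 1, -11)
  hex 17: (9, 2, -11)
  hex 18: (8, 3, -11)
  hex 19: (7, 4, -11)
  hex 20: (6, 5, -11)
  hex 21: (5, 5, -10)
  hex 22: (4, 5, -9)
  hex 23: (3, 5, -8)
  hex 24: (2, 5, -7)
  hex 25: (1, 5, -6)
  hex 26: (1, 4, -5)
  hex 27: (1, 3, -4)
  hex 28: (1, 2, -3)
  hex 29: (1, 1, -2)
Sorted: 30 hexes.

Answer: 1 0 -1
1 1 -2
1 2 -3
1 3 -4
1 4 -5
1 5 -6
2 -1 -1
2 5 -7
3 -2 -1
3 5 -8
4 -3 -1
4 5 -9
5 -4 -1
5 5 -10
6 -5 -1
6 5 -11
7 -5 -2
7 4 -11
8 -5 -3
8 3 -11
9 -5 -4
9 2 -11
10 -5 -5
10 1 -11
11 -5 -6
11 -4 -7
11 -3 -8
11 -2 -9
11 -1 -10
11 0 -11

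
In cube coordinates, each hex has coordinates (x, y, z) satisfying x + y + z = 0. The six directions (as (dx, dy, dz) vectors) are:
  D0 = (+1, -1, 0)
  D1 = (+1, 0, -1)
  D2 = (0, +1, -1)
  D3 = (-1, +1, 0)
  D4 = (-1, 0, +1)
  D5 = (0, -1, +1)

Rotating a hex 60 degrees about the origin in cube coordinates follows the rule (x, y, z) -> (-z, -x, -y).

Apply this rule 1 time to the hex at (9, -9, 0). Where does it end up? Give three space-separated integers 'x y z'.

Answer: 0 -9 9

Derivation:
Start: (9, -9, 0)
Step 1: (9, -9, 0) -> (-(0), -(9), -(-9)) = (0, -9, 9)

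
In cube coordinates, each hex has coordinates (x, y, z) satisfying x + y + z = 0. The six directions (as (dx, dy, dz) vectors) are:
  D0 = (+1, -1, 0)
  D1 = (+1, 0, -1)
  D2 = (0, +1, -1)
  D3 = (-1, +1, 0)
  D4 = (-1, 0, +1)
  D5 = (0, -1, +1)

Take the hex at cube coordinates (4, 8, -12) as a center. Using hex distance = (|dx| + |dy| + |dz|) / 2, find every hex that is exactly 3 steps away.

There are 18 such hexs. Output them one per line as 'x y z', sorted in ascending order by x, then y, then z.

Answer: 1 8 -9
1 9 -10
1 10 -11
1 11 -12
2 7 -9
2 11 -13
3 6 -9
3 11 -14
4 5 -9
4 11 -15
5 5 -10
5 10 -15
6 5 -11
6 9 -15
7 5 -12
7 6 -13
7 7 -14
7 8 -15

Derivation:
Walk ring at distance 3 from (4, 8, -12):
Start at center + D4*3 = (1, 8, -9)
  hex 0: (1, 8, -9)
  hex 1: (2, 7, -9)
  hex 2: (3, 6, -9)
  hex 3: (4, 5, -9)
  hex 4: (5, 5, -10)
  hex 5: (6, 5, -11)
  hex 6: (7, 5, -12)
  hex 7: (7, 6, -13)
  hex 8: (7, 7, -14)
  hex 9: (7, 8, -15)
  hex 10: (6, 9, -15)
  hex 11: (5, 10, -15)
  hex 12: (4, 11, -15)
  hex 13: (3, 11, -14)
  hex 14: (2, 11, -13)
  hex 15: (1, 11, -12)
  hex 16: (1, 10, -11)
  hex 17: (1, 9, -10)
Sorted: 18 hexes.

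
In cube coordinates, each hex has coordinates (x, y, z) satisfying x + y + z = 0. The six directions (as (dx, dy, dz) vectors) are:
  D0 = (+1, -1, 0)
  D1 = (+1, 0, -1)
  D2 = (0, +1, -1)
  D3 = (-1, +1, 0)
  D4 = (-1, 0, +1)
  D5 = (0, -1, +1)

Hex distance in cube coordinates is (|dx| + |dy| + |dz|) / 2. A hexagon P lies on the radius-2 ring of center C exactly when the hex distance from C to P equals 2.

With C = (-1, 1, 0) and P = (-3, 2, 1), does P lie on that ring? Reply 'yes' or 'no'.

|px - cx| = |-3 - (-1)| = 2
|py - cy| = |2 - 1| = 1
|pz - cz| = |1 - 0| = 1
distance = (2+1+1)/2 = 4/2 = 2
radius = 2; distance == radius -> yes

Answer: yes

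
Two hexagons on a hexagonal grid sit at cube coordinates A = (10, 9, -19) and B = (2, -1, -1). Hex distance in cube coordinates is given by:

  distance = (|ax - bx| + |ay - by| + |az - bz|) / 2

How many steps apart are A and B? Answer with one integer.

Answer: 18

Derivation:
|ax - bx| = |10 - 2| = 8
|ay - by| = |9 - (-1)| = 10
|az - bz| = |-19 - (-1)| = 18
distance = (8 + 10 + 18) / 2 = 36 / 2 = 18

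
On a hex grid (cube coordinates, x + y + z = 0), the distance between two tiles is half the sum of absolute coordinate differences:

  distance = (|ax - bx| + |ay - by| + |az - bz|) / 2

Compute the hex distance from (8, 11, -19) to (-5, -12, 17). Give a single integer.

Answer: 36

Derivation:
|ax - bx| = |8 - (-5)| = 13
|ay - by| = |11 - (-12)| = 23
|az - bz| = |-19 - 17| = 36
distance = (13 + 23 + 36) / 2 = 72 / 2 = 36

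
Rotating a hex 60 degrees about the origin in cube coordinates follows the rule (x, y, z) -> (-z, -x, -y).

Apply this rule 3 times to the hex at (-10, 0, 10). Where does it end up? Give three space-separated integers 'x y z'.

Answer: 10 0 -10

Derivation:
Start: (-10, 0, 10)
Step 1: (-10, 0, 10) -> (-(10), -(-10), -(0)) = (-10, 10, 0)
Step 2: (-10, 10, 0) -> (-(0), -(-10), -(10)) = (0, 10, -10)
Step 3: (0, 10, -10) -> (-(-10), -(0), -(10)) = (10, 0, -10)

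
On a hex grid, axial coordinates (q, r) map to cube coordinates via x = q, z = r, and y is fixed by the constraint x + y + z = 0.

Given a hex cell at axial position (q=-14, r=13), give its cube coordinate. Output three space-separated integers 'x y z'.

x = q = -14
z = r = 13
y = -x - z = -(-14) - (13) = 1

Answer: -14 1 13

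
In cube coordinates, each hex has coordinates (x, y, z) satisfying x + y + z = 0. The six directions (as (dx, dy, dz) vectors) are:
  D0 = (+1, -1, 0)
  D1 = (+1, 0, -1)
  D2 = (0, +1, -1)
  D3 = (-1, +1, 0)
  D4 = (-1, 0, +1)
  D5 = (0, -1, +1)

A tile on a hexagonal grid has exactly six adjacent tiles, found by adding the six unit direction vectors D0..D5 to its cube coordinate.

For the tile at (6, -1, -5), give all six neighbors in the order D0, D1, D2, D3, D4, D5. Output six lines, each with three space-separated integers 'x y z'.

Center: (6, -1, -5). Add each direction:
  D0: (6, -1, -5) + (1, -1, 0) = (7, -2, -5)
  D1: (6, -1, -5) + (1, 0, -1) = (7, -1, -6)
  D2: (6, -1, -5) + (0, 1, -1) = (6, 0, -6)
  D3: (6, -1, -5) + (-1, 1, 0) = (5, 0, -5)
  D4: (6, -1, -5) + (-1, 0, 1) = (5, -1, -4)
  D5: (6, -1, -5) + (0, -1, 1) = (6, -2, -4)

Answer: 7 -2 -5
7 -1 -6
6 0 -6
5 0 -5
5 -1 -4
6 -2 -4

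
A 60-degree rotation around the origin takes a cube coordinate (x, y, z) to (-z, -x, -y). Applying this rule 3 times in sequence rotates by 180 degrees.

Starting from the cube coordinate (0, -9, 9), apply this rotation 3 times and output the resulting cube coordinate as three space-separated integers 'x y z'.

Start: (0, -9, 9)
Step 1: (0, -9, 9) -> (-(9), -(0), -(-9)) = (-9, 0, 9)
Step 2: (-9, 0, 9) -> (-(9), -(-9), -(0)) = (-9, 9, 0)
Step 3: (-9, 9, 0) -> (-(0), -(-9), -(9)) = (0, 9, -9)

Answer: 0 9 -9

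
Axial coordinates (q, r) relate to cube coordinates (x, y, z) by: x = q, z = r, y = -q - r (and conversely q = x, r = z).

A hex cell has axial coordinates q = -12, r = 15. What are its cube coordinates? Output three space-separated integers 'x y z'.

x = q = -12
z = r = 15
y = -x - z = -(-12) - (15) = -3

Answer: -12 -3 15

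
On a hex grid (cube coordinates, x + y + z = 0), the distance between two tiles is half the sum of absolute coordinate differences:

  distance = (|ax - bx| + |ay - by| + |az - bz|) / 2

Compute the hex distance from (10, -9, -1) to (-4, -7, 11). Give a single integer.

|ax - bx| = |10 - (-4)| = 14
|ay - by| = |-9 - (-7)| = 2
|az - bz| = |-1 - 11| = 12
distance = (14 + 2 + 12) / 2 = 28 / 2 = 14

Answer: 14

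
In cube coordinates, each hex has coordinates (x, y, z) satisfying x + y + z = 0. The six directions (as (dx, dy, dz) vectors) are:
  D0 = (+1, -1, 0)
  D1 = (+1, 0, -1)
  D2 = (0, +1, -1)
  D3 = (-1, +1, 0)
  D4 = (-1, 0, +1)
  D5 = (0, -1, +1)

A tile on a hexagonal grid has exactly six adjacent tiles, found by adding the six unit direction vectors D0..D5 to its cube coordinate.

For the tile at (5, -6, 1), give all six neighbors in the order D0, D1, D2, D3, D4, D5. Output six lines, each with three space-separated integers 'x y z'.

Center: (5, -6, 1). Add each direction:
  D0: (5, -6, 1) + (1, -1, 0) = (6, -7, 1)
  D1: (5, -6, 1) + (1, 0, -1) = (6, -6, 0)
  D2: (5, -6, 1) + (0, 1, -1) = (5, -5, 0)
  D3: (5, -6, 1) + (-1, 1, 0) = (4, -5, 1)
  D4: (5, -6, 1) + (-1, 0, 1) = (4, -6, 2)
  D5: (5, -6, 1) + (0, -1, 1) = (5, -7, 2)

Answer: 6 -7 1
6 -6 0
5 -5 0
4 -5 1
4 -6 2
5 -7 2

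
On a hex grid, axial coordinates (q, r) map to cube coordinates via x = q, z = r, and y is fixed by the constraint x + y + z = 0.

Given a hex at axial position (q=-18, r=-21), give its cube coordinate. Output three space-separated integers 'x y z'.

x = q = -18
z = r = -21
y = -x - z = -(-18) - (-21) = 39

Answer: -18 39 -21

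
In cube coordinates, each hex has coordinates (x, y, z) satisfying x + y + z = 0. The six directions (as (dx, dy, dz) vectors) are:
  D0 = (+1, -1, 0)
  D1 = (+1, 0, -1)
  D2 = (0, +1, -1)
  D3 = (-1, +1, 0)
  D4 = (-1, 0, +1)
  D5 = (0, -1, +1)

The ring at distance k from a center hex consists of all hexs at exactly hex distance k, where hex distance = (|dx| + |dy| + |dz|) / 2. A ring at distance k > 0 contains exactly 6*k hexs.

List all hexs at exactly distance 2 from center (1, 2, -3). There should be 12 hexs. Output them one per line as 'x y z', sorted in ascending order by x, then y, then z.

Walk ring at distance 2 from (1, 2, -3):
Start at center + D4*2 = (-1, 2, -1)
  hex 0: (-1, 2, -1)
  hex 1: (0, 1, -1)
  hex 2: (1, 0, -1)
  hex 3: (2, 0, -2)
  hex 4: (3, 0, -3)
  hex 5: (3, 1, -4)
  hex 6: (3, 2, -5)
  hex 7: (2, 3, -5)
  hex 8: (1, 4, -5)
  hex 9: (0, 4, -4)
  hex 10: (-1, 4, -3)
  hex 11: (-1, 3, -2)
Sorted: 12 hexes.

Answer: -1 2 -1
-1 3 -2
-1 4 -3
0 1 -1
0 4 -4
1 0 -1
1 4 -5
2 0 -2
2 3 -5
3 0 -3
3 1 -4
3 2 -5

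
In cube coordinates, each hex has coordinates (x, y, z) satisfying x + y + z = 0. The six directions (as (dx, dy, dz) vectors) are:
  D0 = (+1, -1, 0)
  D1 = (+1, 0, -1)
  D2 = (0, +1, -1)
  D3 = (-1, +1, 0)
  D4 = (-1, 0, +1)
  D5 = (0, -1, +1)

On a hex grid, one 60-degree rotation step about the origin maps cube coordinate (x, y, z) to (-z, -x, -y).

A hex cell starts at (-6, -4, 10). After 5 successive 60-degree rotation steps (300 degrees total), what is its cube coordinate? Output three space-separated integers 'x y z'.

Answer: 4 -10 6

Derivation:
Start: (-6, -4, 10)
Step 1: (-6, -4, 10) -> (-(10), -(-6), -(-4)) = (-10, 6, 4)
Step 2: (-10, 6, 4) -> (-(4), -(-10), -(6)) = (-4, 10, -6)
Step 3: (-4, 10, -6) -> (-(-6), -(-4), -(10)) = (6, 4, -10)
Step 4: (6, 4, -10) -> (-(-10), -(6), -(4)) = (10, -6, -4)
Step 5: (10, -6, -4) -> (-(-4), -(10), -(-6)) = (4, -10, 6)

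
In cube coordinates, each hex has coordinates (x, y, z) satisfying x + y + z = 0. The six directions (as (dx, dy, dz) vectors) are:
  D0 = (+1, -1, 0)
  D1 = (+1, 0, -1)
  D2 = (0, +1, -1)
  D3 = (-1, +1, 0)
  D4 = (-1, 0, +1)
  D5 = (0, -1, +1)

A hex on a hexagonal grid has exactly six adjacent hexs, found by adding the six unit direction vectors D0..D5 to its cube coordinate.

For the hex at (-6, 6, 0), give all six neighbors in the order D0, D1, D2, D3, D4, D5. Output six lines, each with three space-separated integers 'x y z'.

Center: (-6, 6, 0). Add each direction:
  D0: (-6, 6, 0) + (1, -1, 0) = (-5, 5, 0)
  D1: (-6, 6, 0) + (1, 0, -1) = (-5, 6, -1)
  D2: (-6, 6, 0) + (0, 1, -1) = (-6, 7, -1)
  D3: (-6, 6, 0) + (-1, 1, 0) = (-7, 7, 0)
  D4: (-6, 6, 0) + (-1, 0, 1) = (-7, 6, 1)
  D5: (-6, 6, 0) + (0, -1, 1) = (-6, 5, 1)

Answer: -5 5 0
-5 6 -1
-6 7 -1
-7 7 0
-7 6 1
-6 5 1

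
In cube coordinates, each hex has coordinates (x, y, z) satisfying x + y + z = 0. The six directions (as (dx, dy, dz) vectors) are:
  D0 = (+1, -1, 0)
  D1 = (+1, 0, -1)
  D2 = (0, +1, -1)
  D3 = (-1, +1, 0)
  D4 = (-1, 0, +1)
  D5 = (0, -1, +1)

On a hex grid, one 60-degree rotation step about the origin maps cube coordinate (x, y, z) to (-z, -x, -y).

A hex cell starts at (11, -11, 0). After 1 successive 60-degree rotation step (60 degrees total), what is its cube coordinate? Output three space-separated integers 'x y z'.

Start: (11, -11, 0)
Step 1: (11, -11, 0) -> (-(0), -(11), -(-11)) = (0, -11, 11)

Answer: 0 -11 11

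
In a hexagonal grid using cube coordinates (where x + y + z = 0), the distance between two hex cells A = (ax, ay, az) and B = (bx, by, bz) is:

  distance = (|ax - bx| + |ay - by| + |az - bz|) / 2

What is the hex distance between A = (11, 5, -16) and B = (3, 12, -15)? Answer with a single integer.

|ax - bx| = |11 - 3| = 8
|ay - by| = |5 - 12| = 7
|az - bz| = |-16 - (-15)| = 1
distance = (8 + 7 + 1) / 2 = 16 / 2 = 8

Answer: 8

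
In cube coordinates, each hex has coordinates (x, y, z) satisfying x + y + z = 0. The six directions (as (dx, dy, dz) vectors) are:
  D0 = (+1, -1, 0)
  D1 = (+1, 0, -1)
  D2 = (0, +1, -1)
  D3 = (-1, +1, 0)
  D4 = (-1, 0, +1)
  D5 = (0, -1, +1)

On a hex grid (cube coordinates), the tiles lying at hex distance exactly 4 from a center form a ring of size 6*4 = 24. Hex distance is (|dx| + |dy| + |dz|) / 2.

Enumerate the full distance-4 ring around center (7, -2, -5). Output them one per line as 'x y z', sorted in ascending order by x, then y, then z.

Walk ring at distance 4 from (7, -2, -5):
Start at center + D4*4 = (3, -2, -1)
  hex 0: (3, -2, -1)
  hex 1: (4, -3, -1)
  hex 2: (5, -4, -1)
  hex 3: (6, -5, -1)
  hex 4: (7, -6, -1)
  hex 5: (8, -6, -2)
  hex 6: (9, -6, -3)
  hex 7: (10, -6, -4)
  hex 8: (11, -6, -5)
  hex 9: (11, -5, -6)
  hex 10: (11, -4, -7)
  hex 11: (11, -3, -8)
  hex 12: (11, -2, -9)
  hex 13: (10, -1, -9)
  hex 14: (9, 0, -9)
  hex 15: (8, 1, -9)
  hex 16: (7, 2, -9)
  hex 17: (6, 2, -8)
  hex 18: (5, 2, -7)
  hex 19: (4, 2, -6)
  hex 20: (3, 2, -5)
  hex 21: (3, 1, -4)
  hex 22: (3, 0, -3)
  hex 23: (3, -1, -2)
Sorted: 24 hexes.

Answer: 3 -2 -1
3 -1 -2
3 0 -3
3 1 -4
3 2 -5
4 -3 -1
4 2 -6
5 -4 -1
5 2 -7
6 -5 -1
6 2 -8
7 -6 -1
7 2 -9
8 -6 -2
8 1 -9
9 -6 -3
9 0 -9
10 -6 -4
10 -1 -9
11 -6 -5
11 -5 -6
11 -4 -7
11 -3 -8
11 -2 -9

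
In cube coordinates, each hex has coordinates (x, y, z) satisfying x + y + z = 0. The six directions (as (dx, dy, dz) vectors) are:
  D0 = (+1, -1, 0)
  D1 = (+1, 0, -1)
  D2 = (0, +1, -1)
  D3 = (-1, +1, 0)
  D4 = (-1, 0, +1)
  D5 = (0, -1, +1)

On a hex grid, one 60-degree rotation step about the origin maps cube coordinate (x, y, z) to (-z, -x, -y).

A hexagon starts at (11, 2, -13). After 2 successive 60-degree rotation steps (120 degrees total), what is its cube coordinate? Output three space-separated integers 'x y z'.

Answer: 2 -13 11

Derivation:
Start: (11, 2, -13)
Step 1: (11, 2, -13) -> (-(-13), -(11), -(2)) = (13, -11, -2)
Step 2: (13, -11, -2) -> (-(-2), -(13), -(-11)) = (2, -13, 11)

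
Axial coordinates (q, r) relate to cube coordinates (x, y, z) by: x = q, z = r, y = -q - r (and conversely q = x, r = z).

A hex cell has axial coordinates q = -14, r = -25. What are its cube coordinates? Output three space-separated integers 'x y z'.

x = q = -14
z = r = -25
y = -x - z = -(-14) - (-25) = 39

Answer: -14 39 -25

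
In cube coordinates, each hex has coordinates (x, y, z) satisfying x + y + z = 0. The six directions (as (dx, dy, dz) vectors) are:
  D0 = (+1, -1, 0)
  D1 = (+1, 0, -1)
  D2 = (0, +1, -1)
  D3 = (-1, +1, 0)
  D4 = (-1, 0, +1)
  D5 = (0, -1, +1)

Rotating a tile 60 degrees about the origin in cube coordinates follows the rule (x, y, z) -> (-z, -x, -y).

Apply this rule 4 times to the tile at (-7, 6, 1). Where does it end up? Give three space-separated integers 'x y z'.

Answer: 1 -7 6

Derivation:
Start: (-7, 6, 1)
Step 1: (-7, 6, 1) -> (-(1), -(-7), -(6)) = (-1, 7, -6)
Step 2: (-1, 7, -6) -> (-(-6), -(-1), -(7)) = (6, 1, -7)
Step 3: (6, 1, -7) -> (-(-7), -(6), -(1)) = (7, -6, -1)
Step 4: (7, -6, -1) -> (-(-1), -(7), -(-6)) = (1, -7, 6)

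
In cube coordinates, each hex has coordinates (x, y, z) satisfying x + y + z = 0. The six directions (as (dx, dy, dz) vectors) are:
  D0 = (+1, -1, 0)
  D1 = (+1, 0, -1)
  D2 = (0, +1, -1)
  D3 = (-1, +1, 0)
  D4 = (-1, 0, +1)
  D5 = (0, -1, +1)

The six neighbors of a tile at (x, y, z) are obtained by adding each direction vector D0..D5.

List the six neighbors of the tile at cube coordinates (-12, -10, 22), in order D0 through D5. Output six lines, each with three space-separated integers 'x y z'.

Answer: -11 -11 22
-11 -10 21
-12 -9 21
-13 -9 22
-13 -10 23
-12 -11 23

Derivation:
Center: (-12, -10, 22). Add each direction:
  D0: (-12, -10, 22) + (1, -1, 0) = (-11, -11, 22)
  D1: (-12, -10, 22) + (1, 0, -1) = (-11, -10, 21)
  D2: (-12, -10, 22) + (0, 1, -1) = (-12, -9, 21)
  D3: (-12, -10, 22) + (-1, 1, 0) = (-13, -9, 22)
  D4: (-12, -10, 22) + (-1, 0, 1) = (-13, -10, 23)
  D5: (-12, -10, 22) + (0, -1, 1) = (-12, -11, 23)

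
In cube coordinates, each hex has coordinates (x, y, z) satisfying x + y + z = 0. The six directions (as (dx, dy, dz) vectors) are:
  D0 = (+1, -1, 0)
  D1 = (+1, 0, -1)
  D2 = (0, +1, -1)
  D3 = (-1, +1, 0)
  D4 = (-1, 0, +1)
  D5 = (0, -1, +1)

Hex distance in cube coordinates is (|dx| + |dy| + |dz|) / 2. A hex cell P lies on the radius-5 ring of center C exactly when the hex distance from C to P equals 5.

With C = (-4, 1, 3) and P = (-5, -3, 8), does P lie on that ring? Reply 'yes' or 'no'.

|px - cx| = |-5 - (-4)| = 1
|py - cy| = |-3 - 1| = 4
|pz - cz| = |8 - 3| = 5
distance = (1+4+5)/2 = 10/2 = 5
radius = 5; distance == radius -> yes

Answer: yes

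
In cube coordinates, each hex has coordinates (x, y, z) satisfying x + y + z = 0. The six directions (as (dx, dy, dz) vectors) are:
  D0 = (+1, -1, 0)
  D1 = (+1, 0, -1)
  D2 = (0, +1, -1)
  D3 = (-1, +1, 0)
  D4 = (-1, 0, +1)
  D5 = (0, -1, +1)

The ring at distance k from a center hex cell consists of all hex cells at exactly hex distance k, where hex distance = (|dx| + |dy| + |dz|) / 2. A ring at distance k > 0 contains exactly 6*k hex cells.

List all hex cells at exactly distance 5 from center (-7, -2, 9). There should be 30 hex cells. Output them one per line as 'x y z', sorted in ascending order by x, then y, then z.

Walk ring at distance 5 from (-7, -2, 9):
Start at center + D4*5 = (-12, -2, 14)
  hex 0: (-12, -2, 14)
  hex 1: (-11, -3, 14)
  hex 2: (-10, -4, 14)
  hex 3: (-9, -5, 14)
  hex 4: (-8, -6, 14)
  hex 5: (-7, -7, 14)
  hex 6: (-6, -7, 13)
  hex 7: (-5, -7, 12)
  hex 8: (-4, -7, 11)
  hex 9: (-3, -7, 10)
  hex 10: (-2, -7, 9)
  hex 11: (-2, -6, 8)
  hex 12: (-2, -5, 7)
  hex 13: (-2, -4, 6)
  hex 14: (-2, -3, 5)
  hex 15: (-2, -2, 4)
  hex 16: (-3, -1, 4)
  hex 17: (-4, 0, 4)
  hex 18: (-5, 1, 4)
  hex 19: (-6, 2, 4)
  hex 20: (-7, 3, 4)
  hex 21: (-8, 3, 5)
  hex 22: (-9, 3, 6)
  hex 23: (-10, 3, 7)
  hex 24: (-11, 3, 8)
  hex 25: (-12, 3, 9)
  hex 26: (-12, 2, 10)
  hex 27: (-12, 1, 11)
  hex 28: (-12, 0, 12)
  hex 29: (-12, -1, 13)
Sorted: 30 hexes.

Answer: -12 -2 14
-12 -1 13
-12 0 12
-12 1 11
-12 2 10
-12 3 9
-11 -3 14
-11 3 8
-10 -4 14
-10 3 7
-9 -5 14
-9 3 6
-8 -6 14
-8 3 5
-7 -7 14
-7 3 4
-6 -7 13
-6 2 4
-5 -7 12
-5 1 4
-4 -7 11
-4 0 4
-3 -7 10
-3 -1 4
-2 -7 9
-2 -6 8
-2 -5 7
-2 -4 6
-2 -3 5
-2 -2 4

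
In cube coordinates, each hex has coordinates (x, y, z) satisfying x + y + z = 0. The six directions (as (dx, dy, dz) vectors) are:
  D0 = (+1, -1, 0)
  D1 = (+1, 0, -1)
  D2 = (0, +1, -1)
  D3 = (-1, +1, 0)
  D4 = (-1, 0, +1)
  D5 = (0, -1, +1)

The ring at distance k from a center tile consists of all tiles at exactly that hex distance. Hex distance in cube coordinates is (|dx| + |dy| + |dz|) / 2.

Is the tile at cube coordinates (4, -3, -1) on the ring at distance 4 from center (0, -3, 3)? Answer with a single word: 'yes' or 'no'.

|px - cx| = |4 - 0| = 4
|py - cy| = |-3 - (-3)| = 0
|pz - cz| = |-1 - 3| = 4
distance = (4+0+4)/2 = 8/2 = 4
radius = 4; distance == radius -> yes

Answer: yes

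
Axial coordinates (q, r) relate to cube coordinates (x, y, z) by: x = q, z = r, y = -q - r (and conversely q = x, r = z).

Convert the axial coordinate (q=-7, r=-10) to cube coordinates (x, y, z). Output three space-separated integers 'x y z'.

x = q = -7
z = r = -10
y = -x - z = -(-7) - (-10) = 17

Answer: -7 17 -10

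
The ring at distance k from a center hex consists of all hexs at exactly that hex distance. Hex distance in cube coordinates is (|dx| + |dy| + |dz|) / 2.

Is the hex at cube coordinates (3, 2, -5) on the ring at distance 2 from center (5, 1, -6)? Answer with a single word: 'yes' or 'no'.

Answer: yes

Derivation:
|px - cx| = |3 - 5| = 2
|py - cy| = |2 - 1| = 1
|pz - cz| = |-5 - (-6)| = 1
distance = (2+1+1)/2 = 4/2 = 2
radius = 2; distance == radius -> yes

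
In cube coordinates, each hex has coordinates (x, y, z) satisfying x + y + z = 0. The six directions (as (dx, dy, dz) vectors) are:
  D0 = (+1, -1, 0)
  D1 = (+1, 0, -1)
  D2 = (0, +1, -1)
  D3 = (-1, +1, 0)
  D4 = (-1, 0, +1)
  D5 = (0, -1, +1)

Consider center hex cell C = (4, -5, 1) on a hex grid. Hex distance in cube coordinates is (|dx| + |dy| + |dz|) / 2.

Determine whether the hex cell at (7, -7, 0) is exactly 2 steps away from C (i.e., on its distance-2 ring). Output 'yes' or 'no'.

Answer: no

Derivation:
|px - cx| = |7 - 4| = 3
|py - cy| = |-7 - (-5)| = 2
|pz - cz| = |0 - 1| = 1
distance = (3+2+1)/2 = 6/2 = 3
radius = 2; distance != radius -> no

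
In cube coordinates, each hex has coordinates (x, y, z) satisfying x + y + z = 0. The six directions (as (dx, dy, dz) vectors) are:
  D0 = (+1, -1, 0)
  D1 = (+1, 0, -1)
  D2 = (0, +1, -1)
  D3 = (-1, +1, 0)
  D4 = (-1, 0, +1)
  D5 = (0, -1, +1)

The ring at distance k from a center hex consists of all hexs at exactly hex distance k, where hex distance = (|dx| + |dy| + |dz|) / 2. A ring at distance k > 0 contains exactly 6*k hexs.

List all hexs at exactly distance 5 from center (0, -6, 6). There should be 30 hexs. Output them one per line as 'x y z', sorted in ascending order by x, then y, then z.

Answer: -5 -6 11
-5 -5 10
-5 -4 9
-5 -3 8
-5 -2 7
-5 -1 6
-4 -7 11
-4 -1 5
-3 -8 11
-3 -1 4
-2 -9 11
-2 -1 3
-1 -10 11
-1 -1 2
0 -11 11
0 -1 1
1 -11 10
1 -2 1
2 -11 9
2 -3 1
3 -11 8
3 -4 1
4 -11 7
4 -5 1
5 -11 6
5 -10 5
5 -9 4
5 -8 3
5 -7 2
5 -6 1

Derivation:
Walk ring at distance 5 from (0, -6, 6):
Start at center + D4*5 = (-5, -6, 11)
  hex 0: (-5, -6, 11)
  hex 1: (-4, -7, 11)
  hex 2: (-3, -8, 11)
  hex 3: (-2, -9, 11)
  hex 4: (-1, -10, 11)
  hex 5: (0, -11, 11)
  hex 6: (1, -11, 10)
  hex 7: (2, -11, 9)
  hex 8: (3, -11, 8)
  hex 9: (4, -11, 7)
  hex 10: (5, -11, 6)
  hex 11: (5, -10, 5)
  hex 12: (5, -9, 4)
  hex 13: (5, -8, 3)
  hex 14: (5, -7, 2)
  hex 15: (5, -6, 1)
  hex 16: (4, -5, 1)
  hex 17: (3, -4, 1)
  hex 18: (2, -3, 1)
  hex 19: (1, -2, 1)
  hex 20: (0, -1, 1)
  hex 21: (-1, -1, 2)
  hex 22: (-2, -1, 3)
  hex 23: (-3, -1, 4)
  hex 24: (-4, -1, 5)
  hex 25: (-5, -1, 6)
  hex 26: (-5, -2, 7)
  hex 27: (-5, -3, 8)
  hex 28: (-5, -4, 9)
  hex 29: (-5, -5, 10)
Sorted: 30 hexes.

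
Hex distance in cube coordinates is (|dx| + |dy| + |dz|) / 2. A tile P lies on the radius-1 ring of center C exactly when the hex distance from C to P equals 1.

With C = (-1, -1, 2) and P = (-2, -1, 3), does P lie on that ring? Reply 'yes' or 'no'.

|px - cx| = |-2 - (-1)| = 1
|py - cy| = |-1 - (-1)| = 0
|pz - cz| = |3 - 2| = 1
distance = (1+0+1)/2 = 2/2 = 1
radius = 1; distance == radius -> yes

Answer: yes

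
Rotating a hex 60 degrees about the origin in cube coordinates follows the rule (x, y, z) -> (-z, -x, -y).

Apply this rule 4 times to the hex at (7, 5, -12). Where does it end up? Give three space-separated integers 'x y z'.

Answer: -12 7 5

Derivation:
Start: (7, 5, -12)
Step 1: (7, 5, -12) -> (-(-12), -(7), -(5)) = (12, -7, -5)
Step 2: (12, -7, -5) -> (-(-5), -(12), -(-7)) = (5, -12, 7)
Step 3: (5, -12, 7) -> (-(7), -(5), -(-12)) = (-7, -5, 12)
Step 4: (-7, -5, 12) -> (-(12), -(-7), -(-5)) = (-12, 7, 5)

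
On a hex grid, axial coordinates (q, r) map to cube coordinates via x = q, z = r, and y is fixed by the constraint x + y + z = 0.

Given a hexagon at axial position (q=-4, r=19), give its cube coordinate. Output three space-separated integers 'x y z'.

Answer: -4 -15 19

Derivation:
x = q = -4
z = r = 19
y = -x - z = -(-4) - (19) = -15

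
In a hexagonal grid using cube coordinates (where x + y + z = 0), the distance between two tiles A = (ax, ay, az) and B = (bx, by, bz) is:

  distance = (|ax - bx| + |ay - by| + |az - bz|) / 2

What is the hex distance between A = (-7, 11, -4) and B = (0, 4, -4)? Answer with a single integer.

Answer: 7

Derivation:
|ax - bx| = |-7 - 0| = 7
|ay - by| = |11 - 4| = 7
|az - bz| = |-4 - (-4)| = 0
distance = (7 + 7 + 0) / 2 = 14 / 2 = 7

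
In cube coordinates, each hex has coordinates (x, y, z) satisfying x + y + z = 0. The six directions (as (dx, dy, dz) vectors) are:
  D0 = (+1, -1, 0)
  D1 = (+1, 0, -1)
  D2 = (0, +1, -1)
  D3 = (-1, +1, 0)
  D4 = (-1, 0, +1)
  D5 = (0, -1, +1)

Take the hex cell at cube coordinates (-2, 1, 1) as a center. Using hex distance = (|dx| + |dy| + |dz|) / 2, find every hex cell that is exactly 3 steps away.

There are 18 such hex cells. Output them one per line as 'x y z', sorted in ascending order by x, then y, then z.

Walk ring at distance 3 from (-2, 1, 1):
Start at center + D4*3 = (-5, 1, 4)
  hex 0: (-5, 1, 4)
  hex 1: (-4, 0, 4)
  hex 2: (-3, -1, 4)
  hex 3: (-2, -2, 4)
  hex 4: (-1, -2, 3)
  hex 5: (0, -2, 2)
  hex 6: (1, -2, 1)
  hex 7: (1, -1, 0)
  hex 8: (1, 0, -1)
  hex 9: (1, 1, -2)
  hex 10: (0, 2, -2)
  hex 11: (-1, 3, -2)
  hex 12: (-2, 4, -2)
  hex 13: (-3, 4, -1)
  hex 14: (-4, 4, 0)
  hex 15: (-5, 4, 1)
  hex 16: (-5, 3, 2)
  hex 17: (-5, 2, 3)
Sorted: 18 hexes.

Answer: -5 1 4
-5 2 3
-5 3 2
-5 4 1
-4 0 4
-4 4 0
-3 -1 4
-3 4 -1
-2 -2 4
-2 4 -2
-1 -2 3
-1 3 -2
0 -2 2
0 2 -2
1 -2 1
1 -1 0
1 0 -1
1 1 -2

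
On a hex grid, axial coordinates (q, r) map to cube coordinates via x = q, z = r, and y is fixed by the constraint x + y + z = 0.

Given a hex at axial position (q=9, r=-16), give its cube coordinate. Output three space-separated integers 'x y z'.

x = q = 9
z = r = -16
y = -x - z = -(9) - (-16) = 7

Answer: 9 7 -16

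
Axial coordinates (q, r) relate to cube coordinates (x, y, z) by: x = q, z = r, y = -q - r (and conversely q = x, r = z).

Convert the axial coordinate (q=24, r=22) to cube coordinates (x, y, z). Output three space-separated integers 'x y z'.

x = q = 24
z = r = 22
y = -x - z = -(24) - (22) = -46

Answer: 24 -46 22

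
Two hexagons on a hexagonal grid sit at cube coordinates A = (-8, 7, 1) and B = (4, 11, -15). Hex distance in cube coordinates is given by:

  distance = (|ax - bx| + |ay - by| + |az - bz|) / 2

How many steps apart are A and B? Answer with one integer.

Answer: 16

Derivation:
|ax - bx| = |-8 - 4| = 12
|ay - by| = |7 - 11| = 4
|az - bz| = |1 - (-15)| = 16
distance = (12 + 4 + 16) / 2 = 32 / 2 = 16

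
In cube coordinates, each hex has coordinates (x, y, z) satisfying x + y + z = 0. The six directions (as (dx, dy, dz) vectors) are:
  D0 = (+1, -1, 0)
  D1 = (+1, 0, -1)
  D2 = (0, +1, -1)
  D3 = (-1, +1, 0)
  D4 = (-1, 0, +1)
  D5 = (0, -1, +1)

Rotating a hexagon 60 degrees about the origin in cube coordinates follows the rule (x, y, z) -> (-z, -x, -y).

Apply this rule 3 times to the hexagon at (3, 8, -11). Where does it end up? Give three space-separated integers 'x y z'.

Answer: -3 -8 11

Derivation:
Start: (3, 8, -11)
Step 1: (3, 8, -11) -> (-(-11), -(3), -(8)) = (11, -3, -8)
Step 2: (11, -3, -8) -> (-(-8), -(11), -(-3)) = (8, -11, 3)
Step 3: (8, -11, 3) -> (-(3), -(8), -(-11)) = (-3, -8, 11)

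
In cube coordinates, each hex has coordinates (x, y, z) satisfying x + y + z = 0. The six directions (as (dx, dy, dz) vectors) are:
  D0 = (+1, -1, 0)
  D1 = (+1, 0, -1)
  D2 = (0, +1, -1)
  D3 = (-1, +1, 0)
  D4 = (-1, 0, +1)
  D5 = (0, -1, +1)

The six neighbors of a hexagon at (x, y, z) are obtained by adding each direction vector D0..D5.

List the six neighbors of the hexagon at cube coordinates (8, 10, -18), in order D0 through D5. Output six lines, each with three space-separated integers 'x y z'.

Answer: 9 9 -18
9 10 -19
8 11 -19
7 11 -18
7 10 -17
8 9 -17

Derivation:
Center: (8, 10, -18). Add each direction:
  D0: (8, 10, -18) + (1, -1, 0) = (9, 9, -18)
  D1: (8, 10, -18) + (1, 0, -1) = (9, 10, -19)
  D2: (8, 10, -18) + (0, 1, -1) = (8, 11, -19)
  D3: (8, 10, -18) + (-1, 1, 0) = (7, 11, -18)
  D4: (8, 10, -18) + (-1, 0, 1) = (7, 10, -17)
  D5: (8, 10, -18) + (0, -1, 1) = (8, 9, -17)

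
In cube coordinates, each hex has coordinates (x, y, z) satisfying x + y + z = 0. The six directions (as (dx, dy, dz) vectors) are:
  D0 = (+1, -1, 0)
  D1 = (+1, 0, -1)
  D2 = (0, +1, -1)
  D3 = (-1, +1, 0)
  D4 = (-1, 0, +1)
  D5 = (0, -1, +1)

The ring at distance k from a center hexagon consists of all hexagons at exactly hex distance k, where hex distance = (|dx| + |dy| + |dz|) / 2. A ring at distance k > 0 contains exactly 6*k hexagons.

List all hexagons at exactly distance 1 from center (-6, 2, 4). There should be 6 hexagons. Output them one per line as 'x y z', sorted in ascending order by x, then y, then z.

Walk ring at distance 1 from (-6, 2, 4):
Start at center + D4*1 = (-7, 2, 5)
  hex 0: (-7, 2, 5)
  hex 1: (-6, 1, 5)
  hex 2: (-5, 1, 4)
  hex 3: (-5, 2, 3)
  hex 4: (-6, 3, 3)
  hex 5: (-7, 3, 4)
Sorted: 6 hexes.

Answer: -7 2 5
-7 3 4
-6 1 5
-6 3 3
-5 1 4
-5 2 3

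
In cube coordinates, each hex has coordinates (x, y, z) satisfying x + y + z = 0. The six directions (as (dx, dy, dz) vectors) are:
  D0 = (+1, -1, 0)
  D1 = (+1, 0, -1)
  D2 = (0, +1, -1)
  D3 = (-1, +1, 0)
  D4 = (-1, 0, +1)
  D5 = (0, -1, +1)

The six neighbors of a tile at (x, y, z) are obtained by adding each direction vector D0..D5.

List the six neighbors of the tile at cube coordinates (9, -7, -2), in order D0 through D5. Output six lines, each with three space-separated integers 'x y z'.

Answer: 10 -8 -2
10 -7 -3
9 -6 -3
8 -6 -2
8 -7 -1
9 -8 -1

Derivation:
Center: (9, -7, -2). Add each direction:
  D0: (9, -7, -2) + (1, -1, 0) = (10, -8, -2)
  D1: (9, -7, -2) + (1, 0, -1) = (10, -7, -3)
  D2: (9, -7, -2) + (0, 1, -1) = (9, -6, -3)
  D3: (9, -7, -2) + (-1, 1, 0) = (8, -6, -2)
  D4: (9, -7, -2) + (-1, 0, 1) = (8, -7, -1)
  D5: (9, -7, -2) + (0, -1, 1) = (9, -8, -1)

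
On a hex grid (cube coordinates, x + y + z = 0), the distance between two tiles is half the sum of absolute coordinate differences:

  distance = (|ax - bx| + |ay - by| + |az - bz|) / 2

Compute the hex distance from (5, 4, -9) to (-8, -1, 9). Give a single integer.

|ax - bx| = |5 - (-8)| = 13
|ay - by| = |4 - (-1)| = 5
|az - bz| = |-9 - 9| = 18
distance = (13 + 5 + 18) / 2 = 36 / 2 = 18

Answer: 18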